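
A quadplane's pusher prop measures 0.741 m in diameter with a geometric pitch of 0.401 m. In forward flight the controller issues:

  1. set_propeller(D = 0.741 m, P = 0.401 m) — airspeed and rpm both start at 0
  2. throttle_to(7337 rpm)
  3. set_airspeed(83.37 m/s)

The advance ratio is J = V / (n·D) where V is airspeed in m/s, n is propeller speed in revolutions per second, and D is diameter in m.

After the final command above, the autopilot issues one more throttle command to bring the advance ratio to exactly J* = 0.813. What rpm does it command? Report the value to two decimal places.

rpm = 8303.33

set_propeller: D = 0.741 m, P = 0.401 m (p = P/D = 0.541161); state ← (V=0, rpm=0)
throttle_to(7337): rpm ← 7337
set_airspeed(83.37): V ← 83.37 m/s
final state: V = 83.37 m/s, rpm = 7337 → n = rpm/60 = 122.283333 rev/s
target J* = 0.813; solve J* = V/(n·D) for n: n = V/(J*·D) = 83.37/(0.813 × 0.741) = 138.388833 rev/s
rpm = 60·n = 8303.329997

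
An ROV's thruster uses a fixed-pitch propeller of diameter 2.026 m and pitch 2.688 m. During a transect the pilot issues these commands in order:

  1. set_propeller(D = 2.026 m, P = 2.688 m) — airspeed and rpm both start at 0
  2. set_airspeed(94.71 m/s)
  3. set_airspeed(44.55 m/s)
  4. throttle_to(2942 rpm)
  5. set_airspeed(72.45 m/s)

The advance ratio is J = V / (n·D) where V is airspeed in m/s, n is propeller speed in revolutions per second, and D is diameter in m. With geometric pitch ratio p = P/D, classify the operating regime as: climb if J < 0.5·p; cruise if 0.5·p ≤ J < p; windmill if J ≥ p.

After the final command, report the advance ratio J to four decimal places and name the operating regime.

set_propeller: D = 2.026 m, P = 2.688 m (p = P/D = 1.326752); state ← (V=0, rpm=0)
set_airspeed(94.71): V ← 94.71 m/s
set_airspeed(44.55): V ← 44.55 m/s
throttle_to(2942): rpm ← 2942
set_airspeed(72.45): V ← 72.45 m/s
final state: V = 72.45 m/s, rpm = 2942 → n = rpm/60 = 49.033333 rev/s
J = V / (n·D) = 72.45 / (49.033333 × 2.026) = 0.729302
regime bands: climb J<0.6634 | cruise [0.6634, 1.3268) | windmill J≥1.3268
J = 0.7293 → cruise

J = 0.7293, regime = cruise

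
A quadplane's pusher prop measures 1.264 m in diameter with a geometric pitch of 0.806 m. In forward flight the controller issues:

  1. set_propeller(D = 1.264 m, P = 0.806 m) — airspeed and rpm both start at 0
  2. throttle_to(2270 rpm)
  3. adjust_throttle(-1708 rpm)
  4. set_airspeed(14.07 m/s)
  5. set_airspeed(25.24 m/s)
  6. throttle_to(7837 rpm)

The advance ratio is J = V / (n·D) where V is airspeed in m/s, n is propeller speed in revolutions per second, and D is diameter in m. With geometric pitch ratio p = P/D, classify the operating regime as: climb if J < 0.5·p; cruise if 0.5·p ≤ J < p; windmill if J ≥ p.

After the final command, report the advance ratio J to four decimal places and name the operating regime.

J = 0.1529, regime = climb

set_propeller: D = 1.264 m, P = 0.806 m (p = P/D = 0.637658); state ← (V=0, rpm=0)
throttle_to(2270): rpm ← 2270
adjust_throttle(-1708): rpm ← 2270 -1708 = 562
set_airspeed(14.07): V ← 14.07 m/s
set_airspeed(25.24): V ← 25.24 m/s
throttle_to(7837): rpm ← 7837
final state: V = 25.24 m/s, rpm = 7837 → n = rpm/60 = 130.616667 rev/s
J = V / (n·D) = 25.24 / (130.616667 × 1.264) = 0.152878
regime bands: climb J<0.3188 | cruise [0.3188, 0.6377) | windmill J≥0.6377
J = 0.1529 → climb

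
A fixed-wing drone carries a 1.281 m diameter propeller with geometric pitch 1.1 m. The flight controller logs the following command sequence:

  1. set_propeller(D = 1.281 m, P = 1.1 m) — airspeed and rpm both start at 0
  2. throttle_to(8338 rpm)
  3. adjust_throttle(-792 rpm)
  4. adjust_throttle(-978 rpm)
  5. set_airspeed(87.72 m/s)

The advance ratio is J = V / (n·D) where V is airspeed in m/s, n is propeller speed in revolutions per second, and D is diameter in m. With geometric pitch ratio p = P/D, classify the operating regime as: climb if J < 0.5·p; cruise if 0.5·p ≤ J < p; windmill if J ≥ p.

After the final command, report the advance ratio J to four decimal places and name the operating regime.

set_propeller: D = 1.281 m, P = 1.1 m (p = P/D = 0.858704); state ← (V=0, rpm=0)
throttle_to(8338): rpm ← 8338
adjust_throttle(-792): rpm ← 8338 -792 = 7546
adjust_throttle(-978): rpm ← 7546 -978 = 6568
set_airspeed(87.72): V ← 87.72 m/s
final state: V = 87.72 m/s, rpm = 6568 → n = rpm/60 = 109.466667 rev/s
J = V / (n·D) = 87.72 / (109.466667 × 1.281) = 0.625558
regime bands: climb J<0.4294 | cruise [0.4294, 0.8587) | windmill J≥0.8587
J = 0.6256 → cruise

J = 0.6256, regime = cruise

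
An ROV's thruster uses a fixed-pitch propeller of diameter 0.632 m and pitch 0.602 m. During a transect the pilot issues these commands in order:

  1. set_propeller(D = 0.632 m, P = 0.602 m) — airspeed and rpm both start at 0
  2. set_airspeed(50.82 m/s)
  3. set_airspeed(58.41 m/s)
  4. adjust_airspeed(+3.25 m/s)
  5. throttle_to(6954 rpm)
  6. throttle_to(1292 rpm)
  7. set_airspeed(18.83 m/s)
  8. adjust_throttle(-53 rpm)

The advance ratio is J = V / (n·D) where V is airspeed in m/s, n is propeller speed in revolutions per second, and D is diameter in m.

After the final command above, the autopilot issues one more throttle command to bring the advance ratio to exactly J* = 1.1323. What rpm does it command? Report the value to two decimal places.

set_propeller: D = 0.632 m, P = 0.602 m (p = P/D = 0.952532); state ← (V=0, rpm=0)
set_airspeed(50.82): V ← 50.82 m/s
set_airspeed(58.41): V ← 58.41 m/s
adjust_airspeed(+3.25): V ← 58.41 +3.25 = 61.66 m/s
throttle_to(6954): rpm ← 6954
throttle_to(1292): rpm ← 1292
set_airspeed(18.83): V ← 18.83 m/s
adjust_throttle(-53): rpm ← 1292 -53 = 1239
final state: V = 18.83 m/s, rpm = 1239 → n = rpm/60 = 20.650000 rev/s
target J* = 1.1323; solve J* = V/(n·D) for n: n = V/(J*·D) = 18.83/(1.1323 × 0.632) = 26.313083 rev/s
rpm = 60·n = 1578.784976

rpm = 1578.78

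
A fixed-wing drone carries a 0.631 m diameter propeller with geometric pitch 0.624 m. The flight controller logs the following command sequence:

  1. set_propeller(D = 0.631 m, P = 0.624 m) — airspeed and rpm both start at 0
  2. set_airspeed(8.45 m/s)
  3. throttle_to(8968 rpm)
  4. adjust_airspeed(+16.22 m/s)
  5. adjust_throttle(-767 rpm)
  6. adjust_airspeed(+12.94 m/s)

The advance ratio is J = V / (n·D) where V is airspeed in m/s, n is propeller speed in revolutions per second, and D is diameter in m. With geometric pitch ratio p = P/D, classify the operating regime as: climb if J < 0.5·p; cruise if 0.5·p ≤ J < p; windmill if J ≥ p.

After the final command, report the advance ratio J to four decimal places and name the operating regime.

J = 0.4361, regime = climb

set_propeller: D = 0.631 m, P = 0.624 m (p = P/D = 0.988906); state ← (V=0, rpm=0)
set_airspeed(8.45): V ← 8.45 m/s
throttle_to(8968): rpm ← 8968
adjust_airspeed(+16.22): V ← 8.45 +16.22 = 24.67 m/s
adjust_throttle(-767): rpm ← 8968 -767 = 8201
adjust_airspeed(+12.94): V ← 24.67 +12.94 = 37.61 m/s
final state: V = 37.61 m/s, rpm = 8201 → n = rpm/60 = 136.683333 rev/s
J = V / (n·D) = 37.61 / (136.683333 × 0.631) = 0.436072
regime bands: climb J<0.4945 | cruise [0.4945, 0.9889) | windmill J≥0.9889
J = 0.4361 → climb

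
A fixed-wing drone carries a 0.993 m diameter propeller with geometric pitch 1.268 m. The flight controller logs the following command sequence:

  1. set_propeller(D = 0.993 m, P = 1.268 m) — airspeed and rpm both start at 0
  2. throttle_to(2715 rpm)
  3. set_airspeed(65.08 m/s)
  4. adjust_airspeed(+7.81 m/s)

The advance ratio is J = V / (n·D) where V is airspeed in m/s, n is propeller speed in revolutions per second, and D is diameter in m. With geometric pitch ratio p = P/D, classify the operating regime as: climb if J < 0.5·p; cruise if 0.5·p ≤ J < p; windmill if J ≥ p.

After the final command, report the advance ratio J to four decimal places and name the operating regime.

J = 1.6222, regime = windmill

set_propeller: D = 0.993 m, P = 1.268 m (p = P/D = 1.276939); state ← (V=0, rpm=0)
throttle_to(2715): rpm ← 2715
set_airspeed(65.08): V ← 65.08 m/s
adjust_airspeed(+7.81): V ← 65.08 +7.81 = 72.89 m/s
final state: V = 72.89 m/s, rpm = 2715 → n = rpm/60 = 45.250000 rev/s
J = V / (n·D) = 72.89 / (45.250000 × 0.993) = 1.622184
regime bands: climb J<0.6385 | cruise [0.6385, 1.2769) | windmill J≥1.2769
J = 1.6222 → windmill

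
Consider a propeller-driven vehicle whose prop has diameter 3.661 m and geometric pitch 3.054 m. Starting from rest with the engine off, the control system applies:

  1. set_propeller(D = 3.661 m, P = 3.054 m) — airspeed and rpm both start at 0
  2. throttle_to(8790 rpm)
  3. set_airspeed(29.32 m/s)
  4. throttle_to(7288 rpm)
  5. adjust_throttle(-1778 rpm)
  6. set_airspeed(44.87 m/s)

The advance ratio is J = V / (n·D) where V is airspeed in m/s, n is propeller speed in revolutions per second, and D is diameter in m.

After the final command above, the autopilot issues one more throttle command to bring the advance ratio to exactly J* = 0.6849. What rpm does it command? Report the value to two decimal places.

set_propeller: D = 3.661 m, P = 3.054 m (p = P/D = 0.834198); state ← (V=0, rpm=0)
throttle_to(8790): rpm ← 8790
set_airspeed(29.32): V ← 29.32 m/s
throttle_to(7288): rpm ← 7288
adjust_throttle(-1778): rpm ← 7288 -1778 = 5510
set_airspeed(44.87): V ← 44.87 m/s
final state: V = 44.87 m/s, rpm = 5510 → n = rpm/60 = 91.833333 rev/s
target J* = 0.6849; solve J* = V/(n·D) for n: n = V/(J*·D) = 44.87/(0.6849 × 3.661) = 17.894896 rev/s
rpm = 60·n = 1073.693749

rpm = 1073.69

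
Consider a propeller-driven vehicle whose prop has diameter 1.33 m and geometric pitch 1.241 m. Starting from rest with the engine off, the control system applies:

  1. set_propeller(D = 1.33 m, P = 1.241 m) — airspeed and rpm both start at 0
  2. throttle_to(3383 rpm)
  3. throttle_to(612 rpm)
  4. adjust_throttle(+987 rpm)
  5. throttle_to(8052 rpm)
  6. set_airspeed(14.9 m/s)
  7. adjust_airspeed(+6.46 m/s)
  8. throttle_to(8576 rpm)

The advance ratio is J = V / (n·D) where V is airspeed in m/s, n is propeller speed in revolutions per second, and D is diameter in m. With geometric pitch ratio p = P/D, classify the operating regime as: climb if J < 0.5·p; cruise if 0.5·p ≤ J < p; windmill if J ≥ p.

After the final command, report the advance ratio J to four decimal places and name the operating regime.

J = 0.1124, regime = climb

set_propeller: D = 1.33 m, P = 1.241 m (p = P/D = 0.933083); state ← (V=0, rpm=0)
throttle_to(3383): rpm ← 3383
throttle_to(612): rpm ← 612
adjust_throttle(+987): rpm ← 612 +987 = 1599
throttle_to(8052): rpm ← 8052
set_airspeed(14.9): V ← 14.9 m/s
adjust_airspeed(+6.46): V ← 14.9 +6.46 = 21.36 m/s
throttle_to(8576): rpm ← 8576
final state: V = 21.36 m/s, rpm = 8576 → n = rpm/60 = 142.933333 rev/s
J = V / (n·D) = 21.36 / (142.933333 × 1.33) = 0.112361
regime bands: climb J<0.4665 | cruise [0.4665, 0.9331) | windmill J≥0.9331
J = 0.1124 → climb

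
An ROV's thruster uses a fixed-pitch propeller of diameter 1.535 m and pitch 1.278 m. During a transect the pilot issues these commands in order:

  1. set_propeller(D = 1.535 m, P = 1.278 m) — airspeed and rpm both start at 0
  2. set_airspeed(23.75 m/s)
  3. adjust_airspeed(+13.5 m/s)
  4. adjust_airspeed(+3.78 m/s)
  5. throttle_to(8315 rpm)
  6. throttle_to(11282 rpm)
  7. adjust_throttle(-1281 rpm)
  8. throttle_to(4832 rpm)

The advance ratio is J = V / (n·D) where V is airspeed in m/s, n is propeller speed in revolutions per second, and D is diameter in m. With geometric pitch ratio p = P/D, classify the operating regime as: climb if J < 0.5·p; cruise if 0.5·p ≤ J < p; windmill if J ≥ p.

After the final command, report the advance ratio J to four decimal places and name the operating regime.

set_propeller: D = 1.535 m, P = 1.278 m (p = P/D = 0.832573); state ← (V=0, rpm=0)
set_airspeed(23.75): V ← 23.75 m/s
adjust_airspeed(+13.5): V ← 23.75 +13.5 = 37.25 m/s
adjust_airspeed(+3.78): V ← 37.25 +3.78 = 41.03 m/s
throttle_to(8315): rpm ← 8315
throttle_to(11282): rpm ← 11282
adjust_throttle(-1281): rpm ← 11282 -1281 = 10001
throttle_to(4832): rpm ← 4832
final state: V = 41.03 m/s, rpm = 4832 → n = rpm/60 = 80.533333 rev/s
J = V / (n·D) = 41.03 / (80.533333 × 1.535) = 0.331908
regime bands: climb J<0.4163 | cruise [0.4163, 0.8326) | windmill J≥0.8326
J = 0.3319 → climb

J = 0.3319, regime = climb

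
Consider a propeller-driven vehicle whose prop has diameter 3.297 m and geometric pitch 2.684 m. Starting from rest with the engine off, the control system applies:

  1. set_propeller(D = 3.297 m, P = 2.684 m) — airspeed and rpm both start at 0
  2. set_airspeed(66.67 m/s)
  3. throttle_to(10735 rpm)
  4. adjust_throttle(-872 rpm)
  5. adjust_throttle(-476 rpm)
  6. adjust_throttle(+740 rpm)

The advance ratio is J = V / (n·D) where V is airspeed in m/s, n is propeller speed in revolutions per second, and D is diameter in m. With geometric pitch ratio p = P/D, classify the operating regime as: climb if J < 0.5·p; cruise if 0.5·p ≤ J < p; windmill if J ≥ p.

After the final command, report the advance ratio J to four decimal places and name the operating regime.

J = 0.1198, regime = climb

set_propeller: D = 3.297 m, P = 2.684 m (p = P/D = 0.814073); state ← (V=0, rpm=0)
set_airspeed(66.67): V ← 66.67 m/s
throttle_to(10735): rpm ← 10735
adjust_throttle(-872): rpm ← 10735 -872 = 9863
adjust_throttle(-476): rpm ← 9863 -476 = 9387
adjust_throttle(+740): rpm ← 9387 +740 = 10127
final state: V = 66.67 m/s, rpm = 10127 → n = rpm/60 = 168.783333 rev/s
J = V / (n·D) = 66.67 / (168.783333 × 3.297) = 0.119807
regime bands: climb J<0.4070 | cruise [0.4070, 0.8141) | windmill J≥0.8141
J = 0.1198 → climb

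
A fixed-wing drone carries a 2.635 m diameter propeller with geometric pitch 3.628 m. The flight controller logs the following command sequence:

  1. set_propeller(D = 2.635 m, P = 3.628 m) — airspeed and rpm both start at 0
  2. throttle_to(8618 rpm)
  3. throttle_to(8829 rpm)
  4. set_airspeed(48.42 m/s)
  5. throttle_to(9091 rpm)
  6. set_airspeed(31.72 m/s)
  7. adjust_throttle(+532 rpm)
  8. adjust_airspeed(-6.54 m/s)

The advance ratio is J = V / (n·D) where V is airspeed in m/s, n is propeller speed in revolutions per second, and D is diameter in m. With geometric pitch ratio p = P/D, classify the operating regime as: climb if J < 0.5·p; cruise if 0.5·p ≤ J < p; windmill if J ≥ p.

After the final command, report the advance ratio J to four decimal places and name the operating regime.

J = 0.0596, regime = climb

set_propeller: D = 2.635 m, P = 3.628 m (p = P/D = 1.376850); state ← (V=0, rpm=0)
throttle_to(8618): rpm ← 8618
throttle_to(8829): rpm ← 8829
set_airspeed(48.42): V ← 48.42 m/s
throttle_to(9091): rpm ← 9091
set_airspeed(31.72): V ← 31.72 m/s
adjust_throttle(+532): rpm ← 9091 +532 = 9623
adjust_airspeed(-6.54): V ← 31.72 -6.54 = 25.18 m/s
final state: V = 25.18 m/s, rpm = 9623 → n = rpm/60 = 160.383333 rev/s
J = V / (n·D) = 25.18 / (160.383333 × 2.635) = 0.059582
regime bands: climb J<0.6884 | cruise [0.6884, 1.3769) | windmill J≥1.3769
J = 0.0596 → climb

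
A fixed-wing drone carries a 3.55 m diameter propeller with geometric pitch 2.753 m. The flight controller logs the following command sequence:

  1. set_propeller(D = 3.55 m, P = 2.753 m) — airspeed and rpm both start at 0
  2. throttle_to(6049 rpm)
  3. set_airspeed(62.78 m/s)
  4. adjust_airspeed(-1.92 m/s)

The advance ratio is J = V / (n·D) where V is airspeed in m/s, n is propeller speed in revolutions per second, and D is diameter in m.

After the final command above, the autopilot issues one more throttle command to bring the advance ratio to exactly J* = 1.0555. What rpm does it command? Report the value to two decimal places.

set_propeller: D = 3.55 m, P = 2.753 m (p = P/D = 0.775493); state ← (V=0, rpm=0)
throttle_to(6049): rpm ← 6049
set_airspeed(62.78): V ← 62.78 m/s
adjust_airspeed(-1.92): V ← 62.78 -1.92 = 60.86 m/s
final state: V = 60.86 m/s, rpm = 6049 → n = rpm/60 = 100.816667 rev/s
target J* = 1.0555; solve J* = V/(n·D) for n: n = V/(J*·D) = 60.86/(1.0555 × 3.55) = 16.242219 rev/s
rpm = 60·n = 974.533130

rpm = 974.53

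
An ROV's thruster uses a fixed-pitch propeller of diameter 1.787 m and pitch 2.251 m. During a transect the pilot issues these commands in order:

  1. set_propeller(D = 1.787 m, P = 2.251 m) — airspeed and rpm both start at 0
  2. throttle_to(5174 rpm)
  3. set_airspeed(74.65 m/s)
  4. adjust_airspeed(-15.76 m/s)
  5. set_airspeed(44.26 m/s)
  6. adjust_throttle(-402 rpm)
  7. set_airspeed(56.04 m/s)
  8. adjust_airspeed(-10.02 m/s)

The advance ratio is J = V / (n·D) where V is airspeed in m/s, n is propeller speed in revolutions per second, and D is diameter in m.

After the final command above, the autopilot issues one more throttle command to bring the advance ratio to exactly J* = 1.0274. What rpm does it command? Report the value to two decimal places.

rpm = 1503.95

set_propeller: D = 1.787 m, P = 2.251 m (p = P/D = 1.259653); state ← (V=0, rpm=0)
throttle_to(5174): rpm ← 5174
set_airspeed(74.65): V ← 74.65 m/s
adjust_airspeed(-15.76): V ← 74.65 -15.76 = 58.89 m/s
set_airspeed(44.26): V ← 44.26 m/s
adjust_throttle(-402): rpm ← 5174 -402 = 4772
set_airspeed(56.04): V ← 56.04 m/s
adjust_airspeed(-10.02): V ← 56.04 -10.02 = 46.02 m/s
final state: V = 46.02 m/s, rpm = 4772 → n = rpm/60 = 79.533333 rev/s
target J* = 1.0274; solve J* = V/(n·D) for n: n = V/(J*·D) = 46.02/(1.0274 × 1.787) = 25.065854 rev/s
rpm = 60·n = 1503.951222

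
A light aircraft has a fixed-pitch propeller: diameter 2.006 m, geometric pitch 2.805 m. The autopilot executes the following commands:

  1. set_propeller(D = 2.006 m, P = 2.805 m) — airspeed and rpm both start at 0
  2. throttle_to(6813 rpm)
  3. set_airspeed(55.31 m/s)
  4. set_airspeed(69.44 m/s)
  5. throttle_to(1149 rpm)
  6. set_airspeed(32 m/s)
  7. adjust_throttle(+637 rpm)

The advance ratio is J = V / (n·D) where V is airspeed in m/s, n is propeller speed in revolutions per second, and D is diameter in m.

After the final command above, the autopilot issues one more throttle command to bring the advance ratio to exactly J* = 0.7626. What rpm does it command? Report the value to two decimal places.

set_propeller: D = 2.006 m, P = 2.805 m (p = P/D = 1.398305); state ← (V=0, rpm=0)
throttle_to(6813): rpm ← 6813
set_airspeed(55.31): V ← 55.31 m/s
set_airspeed(69.44): V ← 69.44 m/s
throttle_to(1149): rpm ← 1149
set_airspeed(32): V ← 32 m/s
adjust_throttle(+637): rpm ← 1149 +637 = 1786
final state: V = 32 m/s, rpm = 1786 → n = rpm/60 = 29.766667 rev/s
target J* = 0.7626; solve J* = V/(n·D) for n: n = V/(J*·D) = 32/(0.7626 × 2.006) = 20.918101 rev/s
rpm = 60·n = 1255.086040

rpm = 1255.09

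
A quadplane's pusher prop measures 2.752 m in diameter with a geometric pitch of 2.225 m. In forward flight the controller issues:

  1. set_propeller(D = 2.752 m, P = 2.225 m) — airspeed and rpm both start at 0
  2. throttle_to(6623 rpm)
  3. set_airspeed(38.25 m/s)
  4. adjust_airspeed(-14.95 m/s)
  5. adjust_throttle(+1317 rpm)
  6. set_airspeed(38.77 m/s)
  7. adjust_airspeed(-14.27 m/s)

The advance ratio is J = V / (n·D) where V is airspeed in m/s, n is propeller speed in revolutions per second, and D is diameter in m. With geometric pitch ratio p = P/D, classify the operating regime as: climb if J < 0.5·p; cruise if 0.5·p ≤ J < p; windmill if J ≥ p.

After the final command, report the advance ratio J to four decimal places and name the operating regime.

J = 0.0673, regime = climb

set_propeller: D = 2.752 m, P = 2.225 m (p = P/D = 0.808503); state ← (V=0, rpm=0)
throttle_to(6623): rpm ← 6623
set_airspeed(38.25): V ← 38.25 m/s
adjust_airspeed(-14.95): V ← 38.25 -14.95 = 23.3 m/s
adjust_throttle(+1317): rpm ← 6623 +1317 = 7940
set_airspeed(38.77): V ← 38.77 m/s
adjust_airspeed(-14.27): V ← 38.77 -14.27 = 24.5 m/s
final state: V = 24.5 m/s, rpm = 7940 → n = rpm/60 = 132.333333 rev/s
J = V / (n·D) = 24.5 / (132.333333 × 2.752) = 0.067274
regime bands: climb J<0.4043 | cruise [0.4043, 0.8085) | windmill J≥0.8085
J = 0.0673 → climb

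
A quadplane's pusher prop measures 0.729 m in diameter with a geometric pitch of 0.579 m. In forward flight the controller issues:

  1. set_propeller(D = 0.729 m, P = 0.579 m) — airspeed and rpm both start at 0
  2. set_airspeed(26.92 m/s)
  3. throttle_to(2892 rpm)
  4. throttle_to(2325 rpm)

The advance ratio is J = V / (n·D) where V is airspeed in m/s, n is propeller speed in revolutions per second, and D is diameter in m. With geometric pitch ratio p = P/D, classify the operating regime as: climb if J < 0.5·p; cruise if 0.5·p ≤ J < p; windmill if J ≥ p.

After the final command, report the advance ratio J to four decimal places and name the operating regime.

J = 0.9530, regime = windmill

set_propeller: D = 0.729 m, P = 0.579 m (p = P/D = 0.794239); state ← (V=0, rpm=0)
set_airspeed(26.92): V ← 26.92 m/s
throttle_to(2892): rpm ← 2892
throttle_to(2325): rpm ← 2325
final state: V = 26.92 m/s, rpm = 2325 → n = rpm/60 = 38.750000 rev/s
J = V / (n·D) = 26.92 / (38.750000 × 0.729) = 0.952963
regime bands: climb J<0.3971 | cruise [0.3971, 0.7942) | windmill J≥0.7942
J = 0.9530 → windmill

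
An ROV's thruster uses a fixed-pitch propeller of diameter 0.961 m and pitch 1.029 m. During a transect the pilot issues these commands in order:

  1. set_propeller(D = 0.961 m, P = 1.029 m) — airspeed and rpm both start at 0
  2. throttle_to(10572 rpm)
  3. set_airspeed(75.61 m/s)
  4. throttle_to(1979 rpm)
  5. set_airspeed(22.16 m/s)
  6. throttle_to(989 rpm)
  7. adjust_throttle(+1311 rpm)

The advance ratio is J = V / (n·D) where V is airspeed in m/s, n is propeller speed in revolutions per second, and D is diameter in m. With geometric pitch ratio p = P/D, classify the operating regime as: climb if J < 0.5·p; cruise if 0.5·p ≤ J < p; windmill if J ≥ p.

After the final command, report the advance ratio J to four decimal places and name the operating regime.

set_propeller: D = 0.961 m, P = 1.029 m (p = P/D = 1.070760); state ← (V=0, rpm=0)
throttle_to(10572): rpm ← 10572
set_airspeed(75.61): V ← 75.61 m/s
throttle_to(1979): rpm ← 1979
set_airspeed(22.16): V ← 22.16 m/s
throttle_to(989): rpm ← 989
adjust_throttle(+1311): rpm ← 989 +1311 = 2300
final state: V = 22.16 m/s, rpm = 2300 → n = rpm/60 = 38.333333 rev/s
J = V / (n·D) = 22.16 / (38.333333 × 0.961) = 0.601547
regime bands: climb J<0.5354 | cruise [0.5354, 1.0708) | windmill J≥1.0708
J = 0.6015 → cruise

J = 0.6015, regime = cruise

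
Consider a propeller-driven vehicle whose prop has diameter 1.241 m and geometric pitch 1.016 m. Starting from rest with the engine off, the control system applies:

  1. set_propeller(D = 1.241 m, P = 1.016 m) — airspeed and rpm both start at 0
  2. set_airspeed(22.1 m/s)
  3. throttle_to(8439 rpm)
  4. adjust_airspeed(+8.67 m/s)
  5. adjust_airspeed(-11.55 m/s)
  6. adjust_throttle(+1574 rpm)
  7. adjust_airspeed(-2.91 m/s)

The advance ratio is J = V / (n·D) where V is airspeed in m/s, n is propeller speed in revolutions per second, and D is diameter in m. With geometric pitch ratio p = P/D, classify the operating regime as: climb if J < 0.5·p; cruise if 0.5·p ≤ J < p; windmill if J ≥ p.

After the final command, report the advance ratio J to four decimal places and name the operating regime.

J = 0.0788, regime = climb

set_propeller: D = 1.241 m, P = 1.016 m (p = P/D = 0.818695); state ← (V=0, rpm=0)
set_airspeed(22.1): V ← 22.1 m/s
throttle_to(8439): rpm ← 8439
adjust_airspeed(+8.67): V ← 22.1 +8.67 = 30.77 m/s
adjust_airspeed(-11.55): V ← 30.77 -11.55 = 19.22 m/s
adjust_throttle(+1574): rpm ← 8439 +1574 = 10013
adjust_airspeed(-2.91): V ← 19.22 -2.91 = 16.31 m/s
final state: V = 16.31 m/s, rpm = 10013 → n = rpm/60 = 166.883333 rev/s
J = V / (n·D) = 16.31 / (166.883333 × 1.241) = 0.078753
regime bands: climb J<0.4093 | cruise [0.4093, 0.8187) | windmill J≥0.8187
J = 0.0788 → climb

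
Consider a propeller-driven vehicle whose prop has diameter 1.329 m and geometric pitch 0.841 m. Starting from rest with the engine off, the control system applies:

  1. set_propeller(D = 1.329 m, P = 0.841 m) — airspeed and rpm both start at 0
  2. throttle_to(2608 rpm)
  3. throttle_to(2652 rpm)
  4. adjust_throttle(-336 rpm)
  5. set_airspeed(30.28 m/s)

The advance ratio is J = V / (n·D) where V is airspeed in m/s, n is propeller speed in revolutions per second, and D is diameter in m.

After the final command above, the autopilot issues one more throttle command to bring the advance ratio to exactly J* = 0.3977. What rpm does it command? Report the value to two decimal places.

set_propeller: D = 1.329 m, P = 0.841 m (p = P/D = 0.632807); state ← (V=0, rpm=0)
throttle_to(2608): rpm ← 2608
throttle_to(2652): rpm ← 2652
adjust_throttle(-336): rpm ← 2652 -336 = 2316
set_airspeed(30.28): V ← 30.28 m/s
final state: V = 30.28 m/s, rpm = 2316 → n = rpm/60 = 38.600000 rev/s
target J* = 0.3977; solve J* = V/(n·D) for n: n = V/(J*·D) = 30.28/(0.3977 × 1.329) = 57.289535 rev/s
rpm = 60·n = 3437.372113

rpm = 3437.37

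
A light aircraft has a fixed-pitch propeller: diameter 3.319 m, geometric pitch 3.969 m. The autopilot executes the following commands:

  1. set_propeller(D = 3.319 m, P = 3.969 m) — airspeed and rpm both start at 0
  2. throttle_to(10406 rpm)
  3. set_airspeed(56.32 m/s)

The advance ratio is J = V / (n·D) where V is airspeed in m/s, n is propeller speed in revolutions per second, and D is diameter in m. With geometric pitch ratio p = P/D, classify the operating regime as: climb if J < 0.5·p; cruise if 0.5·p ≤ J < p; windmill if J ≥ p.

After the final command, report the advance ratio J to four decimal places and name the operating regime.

J = 0.0978, regime = climb

set_propeller: D = 3.319 m, P = 3.969 m (p = P/D = 1.195842); state ← (V=0, rpm=0)
throttle_to(10406): rpm ← 10406
set_airspeed(56.32): V ← 56.32 m/s
final state: V = 56.32 m/s, rpm = 10406 → n = rpm/60 = 173.433333 rev/s
J = V / (n·D) = 56.32 / (173.433333 × 3.319) = 0.097841
regime bands: climb J<0.5979 | cruise [0.5979, 1.1958) | windmill J≥1.1958
J = 0.0978 → climb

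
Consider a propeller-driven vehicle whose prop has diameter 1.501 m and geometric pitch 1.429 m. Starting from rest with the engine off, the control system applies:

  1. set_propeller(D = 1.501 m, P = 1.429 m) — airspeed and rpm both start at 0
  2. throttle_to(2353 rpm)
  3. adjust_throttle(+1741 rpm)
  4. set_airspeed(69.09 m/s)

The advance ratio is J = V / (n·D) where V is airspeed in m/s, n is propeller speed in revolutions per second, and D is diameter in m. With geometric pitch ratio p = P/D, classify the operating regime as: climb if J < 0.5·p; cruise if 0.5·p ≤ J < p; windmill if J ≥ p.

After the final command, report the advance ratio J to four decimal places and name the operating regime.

set_propeller: D = 1.501 m, P = 1.429 m (p = P/D = 0.952032); state ← (V=0, rpm=0)
throttle_to(2353): rpm ← 2353
adjust_throttle(+1741): rpm ← 2353 +1741 = 4094
set_airspeed(69.09): V ← 69.09 m/s
final state: V = 69.09 m/s, rpm = 4094 → n = rpm/60 = 68.233333 rev/s
J = V / (n·D) = 69.09 / (68.233333 × 1.501) = 0.674587
regime bands: climb J<0.4760 | cruise [0.4760, 0.9520) | windmill J≥0.9520
J = 0.6746 → cruise

J = 0.6746, regime = cruise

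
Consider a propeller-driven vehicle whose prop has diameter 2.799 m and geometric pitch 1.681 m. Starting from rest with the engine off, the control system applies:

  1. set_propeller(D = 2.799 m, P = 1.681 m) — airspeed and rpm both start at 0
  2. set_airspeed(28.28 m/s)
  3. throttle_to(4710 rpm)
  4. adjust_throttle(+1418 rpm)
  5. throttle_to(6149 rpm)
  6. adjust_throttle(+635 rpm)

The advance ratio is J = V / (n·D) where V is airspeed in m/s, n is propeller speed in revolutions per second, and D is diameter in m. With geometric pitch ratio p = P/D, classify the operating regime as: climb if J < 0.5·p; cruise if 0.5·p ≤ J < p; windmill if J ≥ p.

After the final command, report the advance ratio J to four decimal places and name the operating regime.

set_propeller: D = 2.799 m, P = 1.681 m (p = P/D = 0.600572); state ← (V=0, rpm=0)
set_airspeed(28.28): V ← 28.28 m/s
throttle_to(4710): rpm ← 4710
adjust_throttle(+1418): rpm ← 4710 +1418 = 6128
throttle_to(6149): rpm ← 6149
adjust_throttle(+635): rpm ← 6149 +635 = 6784
final state: V = 28.28 m/s, rpm = 6784 → n = rpm/60 = 113.066667 rev/s
J = V / (n·D) = 28.28 / (113.066667 × 2.799) = 0.089360
regime bands: climb J<0.3003 | cruise [0.3003, 0.6006) | windmill J≥0.6006
J = 0.0894 → climb

J = 0.0894, regime = climb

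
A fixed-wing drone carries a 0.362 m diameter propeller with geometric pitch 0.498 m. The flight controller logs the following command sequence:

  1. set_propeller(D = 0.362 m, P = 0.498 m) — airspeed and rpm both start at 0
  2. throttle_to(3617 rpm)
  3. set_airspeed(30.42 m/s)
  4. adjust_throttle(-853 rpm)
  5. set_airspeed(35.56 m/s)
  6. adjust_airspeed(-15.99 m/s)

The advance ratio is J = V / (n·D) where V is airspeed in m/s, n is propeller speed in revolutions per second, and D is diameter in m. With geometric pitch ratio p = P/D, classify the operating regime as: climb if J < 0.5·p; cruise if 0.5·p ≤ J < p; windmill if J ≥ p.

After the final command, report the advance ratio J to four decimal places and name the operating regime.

set_propeller: D = 0.362 m, P = 0.498 m (p = P/D = 1.375691); state ← (V=0, rpm=0)
throttle_to(3617): rpm ← 3617
set_airspeed(30.42): V ← 30.42 m/s
adjust_throttle(-853): rpm ← 3617 -853 = 2764
set_airspeed(35.56): V ← 35.56 m/s
adjust_airspeed(-15.99): V ← 35.56 -15.99 = 19.57 m/s
final state: V = 19.57 m/s, rpm = 2764 → n = rpm/60 = 46.066667 rev/s
J = V / (n·D) = 19.57 / (46.066667 × 0.362) = 1.173533
regime bands: climb J<0.6878 | cruise [0.6878, 1.3757) | windmill J≥1.3757
J = 1.1735 → cruise

J = 1.1735, regime = cruise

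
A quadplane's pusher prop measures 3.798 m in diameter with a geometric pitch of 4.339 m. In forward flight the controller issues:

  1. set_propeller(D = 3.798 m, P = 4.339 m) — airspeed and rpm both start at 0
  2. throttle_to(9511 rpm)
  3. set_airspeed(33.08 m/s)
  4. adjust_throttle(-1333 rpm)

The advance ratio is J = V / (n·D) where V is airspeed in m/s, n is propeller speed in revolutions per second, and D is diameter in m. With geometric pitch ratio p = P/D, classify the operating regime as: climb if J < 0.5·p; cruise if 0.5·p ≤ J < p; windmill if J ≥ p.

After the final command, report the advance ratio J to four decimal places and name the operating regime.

J = 0.0639, regime = climb

set_propeller: D = 3.798 m, P = 4.339 m (p = P/D = 1.142443); state ← (V=0, rpm=0)
throttle_to(9511): rpm ← 9511
set_airspeed(33.08): V ← 33.08 m/s
adjust_throttle(-1333): rpm ← 9511 -1333 = 8178
final state: V = 33.08 m/s, rpm = 8178 → n = rpm/60 = 136.300000 rev/s
J = V / (n·D) = 33.08 / (136.300000 × 3.798) = 0.063902
regime bands: climb J<0.5712 | cruise [0.5712, 1.1424) | windmill J≥1.1424
J = 0.0639 → climb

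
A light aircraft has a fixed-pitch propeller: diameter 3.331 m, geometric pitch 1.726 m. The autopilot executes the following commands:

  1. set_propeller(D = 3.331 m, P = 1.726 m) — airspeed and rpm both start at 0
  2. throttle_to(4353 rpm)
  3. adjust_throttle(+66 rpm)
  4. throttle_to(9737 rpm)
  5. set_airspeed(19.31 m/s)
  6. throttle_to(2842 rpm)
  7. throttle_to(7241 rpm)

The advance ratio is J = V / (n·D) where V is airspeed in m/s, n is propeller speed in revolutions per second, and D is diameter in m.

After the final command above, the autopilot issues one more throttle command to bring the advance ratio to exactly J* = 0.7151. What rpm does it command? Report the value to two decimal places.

set_propeller: D = 3.331 m, P = 1.726 m (p = P/D = 0.518163); state ← (V=0, rpm=0)
throttle_to(4353): rpm ← 4353
adjust_throttle(+66): rpm ← 4353 +66 = 4419
throttle_to(9737): rpm ← 9737
set_airspeed(19.31): V ← 19.31 m/s
throttle_to(2842): rpm ← 2842
throttle_to(7241): rpm ← 7241
final state: V = 19.31 m/s, rpm = 7241 → n = rpm/60 = 120.683333 rev/s
target J* = 0.7151; solve J* = V/(n·D) for n: n = V/(J*·D) = 19.31/(0.7151 × 3.331) = 8.106640 rev/s
rpm = 60·n = 486.398373

rpm = 486.40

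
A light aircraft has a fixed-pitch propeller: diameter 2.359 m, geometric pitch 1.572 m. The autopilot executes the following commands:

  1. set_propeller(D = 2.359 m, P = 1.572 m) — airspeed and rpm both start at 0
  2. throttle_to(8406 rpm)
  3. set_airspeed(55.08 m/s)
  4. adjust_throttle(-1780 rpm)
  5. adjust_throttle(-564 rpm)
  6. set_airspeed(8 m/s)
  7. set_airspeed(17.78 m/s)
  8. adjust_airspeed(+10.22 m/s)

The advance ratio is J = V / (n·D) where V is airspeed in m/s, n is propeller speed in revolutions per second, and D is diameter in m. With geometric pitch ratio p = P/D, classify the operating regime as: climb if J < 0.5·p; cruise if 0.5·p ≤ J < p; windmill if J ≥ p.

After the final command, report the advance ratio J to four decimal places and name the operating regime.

J = 0.1175, regime = climb

set_propeller: D = 2.359 m, P = 1.572 m (p = P/D = 0.666384); state ← (V=0, rpm=0)
throttle_to(8406): rpm ← 8406
set_airspeed(55.08): V ← 55.08 m/s
adjust_throttle(-1780): rpm ← 8406 -1780 = 6626
adjust_throttle(-564): rpm ← 6626 -564 = 6062
set_airspeed(8): V ← 8 m/s
set_airspeed(17.78): V ← 17.78 m/s
adjust_airspeed(+10.22): V ← 17.78 +10.22 = 28 m/s
final state: V = 28 m/s, rpm = 6062 → n = rpm/60 = 101.033333 rev/s
J = V / (n·D) = 28 / (101.033333 × 2.359) = 0.117480
regime bands: climb J<0.3332 | cruise [0.3332, 0.6664) | windmill J≥0.6664
J = 0.1175 → climb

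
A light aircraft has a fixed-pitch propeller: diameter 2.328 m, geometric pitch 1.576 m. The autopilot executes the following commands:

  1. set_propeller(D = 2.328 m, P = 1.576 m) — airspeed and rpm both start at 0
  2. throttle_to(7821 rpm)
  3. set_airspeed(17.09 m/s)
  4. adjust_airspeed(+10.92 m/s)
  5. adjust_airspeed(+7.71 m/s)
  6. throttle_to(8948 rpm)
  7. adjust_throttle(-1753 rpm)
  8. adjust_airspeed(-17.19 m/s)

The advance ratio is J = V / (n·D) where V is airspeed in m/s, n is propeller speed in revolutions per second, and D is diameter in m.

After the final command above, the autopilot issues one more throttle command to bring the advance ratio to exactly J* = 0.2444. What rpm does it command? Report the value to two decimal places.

rpm = 1954.08

set_propeller: D = 2.328 m, P = 1.576 m (p = P/D = 0.676976); state ← (V=0, rpm=0)
throttle_to(7821): rpm ← 7821
set_airspeed(17.09): V ← 17.09 m/s
adjust_airspeed(+10.92): V ← 17.09 +10.92 = 28.01 m/s
adjust_airspeed(+7.71): V ← 28.01 +7.71 = 35.72 m/s
throttle_to(8948): rpm ← 8948
adjust_throttle(-1753): rpm ← 8948 -1753 = 7195
adjust_airspeed(-17.19): V ← 35.72 -17.19 = 18.53 m/s
final state: V = 18.53 m/s, rpm = 7195 → n = rpm/60 = 119.916667 rev/s
target J* = 0.2444; solve J* = V/(n·D) for n: n = V/(J*·D) = 18.53/(0.2444 × 2.328) = 32.568011 rev/s
rpm = 60·n = 1954.080686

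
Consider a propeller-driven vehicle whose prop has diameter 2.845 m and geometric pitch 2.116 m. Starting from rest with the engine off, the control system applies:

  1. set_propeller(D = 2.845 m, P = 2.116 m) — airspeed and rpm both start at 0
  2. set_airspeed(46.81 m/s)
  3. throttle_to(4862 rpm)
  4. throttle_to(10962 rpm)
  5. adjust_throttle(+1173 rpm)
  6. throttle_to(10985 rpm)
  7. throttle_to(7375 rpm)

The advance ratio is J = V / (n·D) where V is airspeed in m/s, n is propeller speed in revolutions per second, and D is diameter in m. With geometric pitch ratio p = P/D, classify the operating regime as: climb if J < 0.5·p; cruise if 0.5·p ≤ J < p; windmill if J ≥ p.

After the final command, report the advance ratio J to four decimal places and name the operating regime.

set_propeller: D = 2.845 m, P = 2.116 m (p = P/D = 0.743761); state ← (V=0, rpm=0)
set_airspeed(46.81): V ← 46.81 m/s
throttle_to(4862): rpm ← 4862
throttle_to(10962): rpm ← 10962
adjust_throttle(+1173): rpm ← 10962 +1173 = 12135
throttle_to(10985): rpm ← 10985
throttle_to(7375): rpm ← 7375
final state: V = 46.81 m/s, rpm = 7375 → n = rpm/60 = 122.916667 rev/s
J = V / (n·D) = 46.81 / (122.916667 × 2.845) = 0.133858
regime bands: climb J<0.3719 | cruise [0.3719, 0.7438) | windmill J≥0.7438
J = 0.1339 → climb

J = 0.1339, regime = climb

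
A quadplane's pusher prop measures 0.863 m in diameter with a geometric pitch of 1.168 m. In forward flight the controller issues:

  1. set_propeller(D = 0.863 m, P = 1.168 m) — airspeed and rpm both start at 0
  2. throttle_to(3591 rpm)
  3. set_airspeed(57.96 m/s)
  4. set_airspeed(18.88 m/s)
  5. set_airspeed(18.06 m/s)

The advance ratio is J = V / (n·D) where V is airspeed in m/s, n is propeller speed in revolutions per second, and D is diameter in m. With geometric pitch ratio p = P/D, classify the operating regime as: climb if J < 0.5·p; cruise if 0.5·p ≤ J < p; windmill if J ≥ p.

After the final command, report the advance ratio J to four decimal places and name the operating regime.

set_propeller: D = 0.863 m, P = 1.168 m (p = P/D = 1.353418); state ← (V=0, rpm=0)
throttle_to(3591): rpm ← 3591
set_airspeed(57.96): V ← 57.96 m/s
set_airspeed(18.88): V ← 18.88 m/s
set_airspeed(18.06): V ← 18.06 m/s
final state: V = 18.06 m/s, rpm = 3591 → n = rpm/60 = 59.850000 rev/s
J = V / (n·D) = 18.06 / (59.850000 × 0.863) = 0.349657
regime bands: climb J<0.6767 | cruise [0.6767, 1.3534) | windmill J≥1.3534
J = 0.3497 → climb

J = 0.3497, regime = climb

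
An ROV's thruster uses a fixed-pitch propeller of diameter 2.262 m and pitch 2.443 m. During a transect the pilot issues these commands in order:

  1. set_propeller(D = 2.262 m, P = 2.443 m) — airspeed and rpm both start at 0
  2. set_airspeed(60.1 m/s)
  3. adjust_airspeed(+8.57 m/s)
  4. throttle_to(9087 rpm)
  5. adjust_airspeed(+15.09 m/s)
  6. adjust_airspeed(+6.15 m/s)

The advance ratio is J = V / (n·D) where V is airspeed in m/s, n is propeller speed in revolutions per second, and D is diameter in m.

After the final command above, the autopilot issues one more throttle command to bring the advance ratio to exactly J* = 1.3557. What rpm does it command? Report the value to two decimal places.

rpm = 1759.15

set_propeller: D = 2.262 m, P = 2.443 m (p = P/D = 1.080018); state ← (V=0, rpm=0)
set_airspeed(60.1): V ← 60.1 m/s
adjust_airspeed(+8.57): V ← 60.1 +8.57 = 68.67 m/s
throttle_to(9087): rpm ← 9087
adjust_airspeed(+15.09): V ← 68.67 +15.09 = 83.76 m/s
adjust_airspeed(+6.15): V ← 83.76 +6.15 = 89.91 m/s
final state: V = 89.91 m/s, rpm = 9087 → n = rpm/60 = 151.450000 rev/s
target J* = 1.3557; solve J* = V/(n·D) for n: n = V/(J*·D) = 89.91/(1.3557 × 2.262) = 29.319179 rev/s
rpm = 60·n = 1759.150724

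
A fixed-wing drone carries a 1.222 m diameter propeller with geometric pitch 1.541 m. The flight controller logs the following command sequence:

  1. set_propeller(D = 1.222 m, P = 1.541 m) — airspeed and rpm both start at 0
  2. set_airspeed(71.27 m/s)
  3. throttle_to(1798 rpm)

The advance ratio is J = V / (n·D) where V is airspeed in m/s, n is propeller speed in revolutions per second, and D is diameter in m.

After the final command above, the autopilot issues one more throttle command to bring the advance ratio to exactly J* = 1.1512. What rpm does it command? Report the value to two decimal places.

rpm = 3039.74

set_propeller: D = 1.222 m, P = 1.541 m (p = P/D = 1.261047); state ← (V=0, rpm=0)
set_airspeed(71.27): V ← 71.27 m/s
throttle_to(1798): rpm ← 1798
final state: V = 71.27 m/s, rpm = 1798 → n = rpm/60 = 29.966667 rev/s
target J* = 1.1512; solve J* = V/(n·D) for n: n = V/(J*·D) = 71.27/(1.1512 × 1.222) = 50.662285 rev/s
rpm = 60·n = 3039.737088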